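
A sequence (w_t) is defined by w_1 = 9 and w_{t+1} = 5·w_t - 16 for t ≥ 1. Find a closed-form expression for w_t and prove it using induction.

w_t = 5^t + 4

Computing the first terms: w_1 = 9, w_2 = 29, w_3 = 129. This suggests w_t = 5^t + 4.
When t = 1: the formula gives 9 = 9 = w_1.
Inductive step: suppose the statement holds for some j ≥ 1, so w_j = 5^j + 4.
Then w_{j+1} = 5·w_j - 16 = 5·(5^j + 4) - 16 = 5^(j + 1) + 4,
which is the claimed formula at t = j+1.
Hence, by induction on t, the claim holds for every t ≥ 1.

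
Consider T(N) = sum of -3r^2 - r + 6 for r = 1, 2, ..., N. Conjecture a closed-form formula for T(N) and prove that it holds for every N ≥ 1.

T(N) = -N(N^2 + 2N - 5)

We claim T(N) = -N(N^2 + 2N - 5) for all N ≥ 1.
Base case (N = 1): T(1) = 2, and the closed form gives 2. They agree.
For the inductive step, assume it holds for an arbitrary r ≥ 1, so T(r) = r(-r^2 - 2r + 5).
Then T(r+1) = T(r) + (-r - 3(r + 1)^2 + 5) = (r(-r^2 - 2r + 5)) + (-r - 3(r + 1)^2 + 5).
Simplifying, T(r+1) = -(r + 1)(r^2 + 4r - 2) = -(r+1)((r+1)^2 + 2(r+1) - 5),
which is the closed form with N = r+1.
This completes the induction.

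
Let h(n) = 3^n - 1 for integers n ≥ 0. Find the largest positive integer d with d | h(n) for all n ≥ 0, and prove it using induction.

d = 2

Computing the first values: h(0) = 0 and h(1) = 2; gcd(0, 2) = 2, so d ≤ 2.
We prove 2 | 3^n - 1 for all n ≥ 0 by induction on n.
When n = 0: h(0) = 0 = 2·(0), so 2 | h(0).
Suppose the result is true for n = p, i.e. 2 | h(p). Then
h(p+1) = 3^(p+1) - 1 = 3·(3^p - 1) + 2 = 3·h(p) + 2. The first term is divisible by 2 by the inductive hypothesis, and 2 is divisible by 2. Hence 2 | h(p+1).
By induction, the statement is established for all n ≥ 0.
Therefore the largest such d is 2.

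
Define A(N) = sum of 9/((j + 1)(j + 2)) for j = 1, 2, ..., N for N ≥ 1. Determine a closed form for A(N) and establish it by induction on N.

We claim A(N) = 9N/(2(N + 2)) for all N ≥ 1.
When N = 1: A(1) = 3/2, and the closed form gives 3/2. They agree.
Inductive step: assume the claim holds for N = j, so A(j) = 9j/(2(j + 2)).
Then A(j+1) = A(j) + (9/((j + 2)(j + 3))) = (9j/(2(j + 2))) + (9/((j + 2)(j + 3))).
Simplifying, A(j+1) = 9(j + 1)/(2(j + 3)) = 9(j+1)/(2((j+1) + 2)),
which is the closed form with N = j+1.
This completes the induction.

A(N) = 9N/(2(N + 2))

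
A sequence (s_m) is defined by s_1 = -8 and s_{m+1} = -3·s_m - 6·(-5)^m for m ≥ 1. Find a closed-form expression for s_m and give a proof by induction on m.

Computing the first terms: s_1 = -8, s_2 = 54, s_3 = -312. This suggests s_m = 7(-3)^(m - 1) + 3(-5)^m.
For the base case m = 1: the formula gives -8 = -8 = s_1.
Inductive step: assume the claim holds for m = r, so s_r = 7(-3)^(r - 1) + 3(-5)^r.
Then s_{r+1} = -3·s_r - 6·(-5)^r = -3·(7(-3)^(r - 1) + 3(-5)^r) - 6·(-5)^r = 7(-3)^r + 3(-5)^(r + 1) = 7(-3)^((r+1) - 1) + 3(-5)^(r+1),
which is the claimed formula at m = r+1.
This completes the induction.

s_m = 7(-3)^(m - 1) + 3(-5)^m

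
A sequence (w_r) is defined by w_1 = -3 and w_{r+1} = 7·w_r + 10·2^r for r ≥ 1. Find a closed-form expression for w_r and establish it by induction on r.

w_r = -2^(r + 1) + 7^(r - 1)

Computing the first terms: w_1 = -3, w_2 = -1, w_3 = 33. This suggests w_r = -2^(r + 1) + 7^(r - 1).
When r = 1: the formula gives -3 = -3 = w_1.
Inductive step: suppose the statement holds for some p ≥ 1, so w_p = -2^(p + 1) + 7^(p - 1).
Then w_{p+1} = 7·w_p + 10·2^p = 7·(-2^(p + 1) + 7^(p - 1)) + 10·2^p = -2^(p + 2) + 7^p = -2^((p+1) + 1) + 7^((p+1) - 1),
which is the claimed formula at r = p+1.
By the principle of mathematical induction, the result holds for all r ≥ 1.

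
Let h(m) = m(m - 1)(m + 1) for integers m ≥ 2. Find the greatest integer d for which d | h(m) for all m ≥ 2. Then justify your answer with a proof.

Computing the first values: h(2) = 6 and h(3) = 24; gcd(6, 24) = 6, so d ≤ 6.
We prove 6 | m(m - 1)(m + 1) for all m ≥ 2 by induction on m.
Base step (m = 2): h(2) = 6 = 6·(1), so 6 | h(2).
Inductive step: suppose the statement holds for some i ≥ 2, i.e. 6 | h(i). Then
h(i+1) − h(i) = i·(i+1)·(i+2) − (i-1)·i·(i+1) = i·(i+1)·[(i+2) − (i-1)] = 3·i·(i+1). The product of 2 consecutive integers is divisible by (2)! = 2, so h(i+1) − h(i) is divisible by 3·2 = 6. By the inductive hypothesis 6 | h(i), hence 6 | h(i+1).
Hence, by induction on m, the claim holds for every m ≥ 2.
Therefore the largest such d is 6.

d = 6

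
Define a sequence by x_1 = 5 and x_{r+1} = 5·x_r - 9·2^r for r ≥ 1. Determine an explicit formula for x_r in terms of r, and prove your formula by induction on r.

x_r = 3·2^r - 5^(r - 1)

Computing the first terms: x_1 = 5, x_2 = 7, x_3 = -1. This suggests x_r = 3·2^r - 5^(r - 1).
For the base case r = 1: the formula gives 5 = 5 = x_1.
Inductive step: assume the claim holds for r = k, so x_k = 3·2^k - 5^(k - 1).
Then x_{k+1} = 5·x_k - 9·2^k = 5·(3·2^k - 5^(k - 1)) - 9·2^k = 3·2^(k + 1) - 5^k = 3·2^(k+1) - 5^((k+1) - 1),
which is the claimed formula at r = k+1.
By the principle of mathematical induction, the result holds for all r ≥ 1.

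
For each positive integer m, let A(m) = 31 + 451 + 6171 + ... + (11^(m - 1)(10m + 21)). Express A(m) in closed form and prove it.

A(m) = 11^m(m + 2) - 2

We claim A(m) = 11^m(m + 2) - 2 for all m ≥ 1.
For the base case m = 1: A(1) = 31, and the closed form gives 31. They agree.
For the inductive step, assume it holds for an arbitrary k ≥ 1, so A(k) = 11^k(k + 2) - 2.
Then A(k+1) = A(k) + (11^k(10k + 31)) = (11^k(k + 2) - 2) + (11^k(10k + 31)).
Simplifying, A(k+1) = 11·11^k·k + 33·11^k - 2 = 11^(k+1)((k+1) + 2) - 2,
which is the closed form with m = k+1.
By induction, the statement is established for all m ≥ 1.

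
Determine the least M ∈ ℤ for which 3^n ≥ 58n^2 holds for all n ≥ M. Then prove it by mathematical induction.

M = 8

At n = 7: 2187 < 2842, so the inequality fails and M ≥ 8. We prove 3^n ≥ 58n^2 for all n ≥ 8.
Base step (n = 8): 3^n = 6561 and 58n^2 = 3712, so 6561 ≥ 3712.
Inductive step: suppose the statement holds for some r ≥ 8, so 3^r ≥ 58r^2.
Then 3^(r + 1) = 3·(3^r) ≥ 3·(58r^2).
Also, for r ≥ 8 we have 3·(58r^2) ≥ 58(r+1)^2, since 3 ≥ (1 + 1/r)^2 for all r ≥ 8.
Combining, 3^(r + 1) ≥ 58(r+1)^2.
Hence, by induction on n, the claim holds for every n ≥ 8.
Hence the smallest such M is 8.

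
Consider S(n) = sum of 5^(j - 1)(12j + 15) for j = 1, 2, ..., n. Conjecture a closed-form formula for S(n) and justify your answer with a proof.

We claim S(n) = 3·5^n(n + 1) - 3 for all n ≥ 1.
Base step (n = 1): S(1) = 27, and the closed form gives 27. They agree.
Inductive step: assume the claim holds for n = j, so S(j) = 3·5^j(j + 1) - 3.
Then S(j+1) = S(j) + (5^j(12j + 27)) = (3·5^j(j + 1) - 3) + (5^j(12j + 27)).
Simplifying, S(j+1) = 15·5^j·j + 30·5^j - 3 = 3·5^(j+1)((j+1) + 1) - 3,
which is the closed form with n = j+1.
By induction, the statement is established for all n ≥ 1.

S(n) = 3·5^n(n + 1) - 3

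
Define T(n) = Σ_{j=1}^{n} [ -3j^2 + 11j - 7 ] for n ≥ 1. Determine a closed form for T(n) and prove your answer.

We claim T(n) = -n(n^2 - 4n + 2) for all n ≥ 1.
Base case (n = 1): T(1) = 1, and the closed form gives 1. They agree.
Suppose the result is true for n = j, so T(j) = j(-j^2 + 4j - 2).
Then T(j+1) = T(j) + (-3j^2 + 5j + 1) = (j(-j^2 + 4j - 2)) + (-3j^2 + 5j + 1).
Simplifying, T(j+1) = -(j + 1)(j^2 - 2j - 1) = -(j+1)((j+1)^2 - 4(j+1) + 2),
which is the closed form with n = j+1.
Hence, by induction on n, the claim holds for every n ≥ 1.

T(n) = -n(n^2 - 4n + 2)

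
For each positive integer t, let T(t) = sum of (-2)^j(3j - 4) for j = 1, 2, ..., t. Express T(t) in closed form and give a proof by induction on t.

We claim T(t) = 2(-2)^t(t - 1) + 2 for all t ≥ 1.
Base step (t = 1): T(1) = 2, and the closed form gives 2. They agree.
Inductive step: suppose the statement holds for some j ≥ 1, so T(j) = 2(-2)^j(j - 1) + 2.
Then T(j+1) = T(j) + ((-2)^(j + 1)(3j - 1)) = (2(-2)^j(j - 1) + 2) + ((-2)^(j + 1)(3j - 1)).
Simplifying, T(j+1) = -4(-2)^j·j + 2 = 2(-2)^(j+1)((j+1) - 1) + 2,
which is the closed form with t = j+1.
By the principle of mathematical induction, the result holds for all t ≥ 1.

T(t) = 2(-2)^t(t - 1) + 2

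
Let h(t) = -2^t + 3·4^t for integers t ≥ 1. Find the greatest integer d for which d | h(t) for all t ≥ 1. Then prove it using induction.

d = 2

Computing the first values: h(1) = 10 and h(2) = 44; gcd(10, 44) = 2, so d ≤ 2.
We prove 2 | -2^t + 3·4^t for all t ≥ 1 by induction on t.
Base case (t = 1): h(1) = 10 = 2·(5), so 2 | h(1).
Suppose the result is true for t = m, i.e. 2 | h(m). Then
h(m+1) − 4·h(m) = (-2^(m+1) + 3·4^(m+1)) − 4·(-2^m + 3·4^m) = (-1)·2^m·(2 − 4) = (2)·2^m. Since 2 | h(m) by the inductive hypothesis, 2 | 4·h(m); and 2 | 2 since 2 = 2·1. Therefore 2 | h(m+1).
By the principle of mathematical induction, the result holds for all t ≥ 1.
Therefore the largest such d is 2.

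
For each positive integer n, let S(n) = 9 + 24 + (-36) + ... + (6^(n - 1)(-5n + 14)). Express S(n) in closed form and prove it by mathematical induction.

S(n) = 6^n(-n + 3) - 3

We claim S(n) = 6^n(-n + 3) - 3 for all n ≥ 1.
Base step (n = 1): S(1) = 9, and the closed form gives 9. They agree.
Suppose the result is true for n = k, so S(k) = 6^k(-k + 3) - 3.
Then S(k+1) = S(k) + (6^k(-5k + 9)) = (6^k(-k + 3) - 3) + (6^k(-5k + 9)).
Simplifying, S(k+1) = -6·6^k·k + 12·6^k - 3 = 6^(k+1)(-(k+1) + 3) - 3,
which is the closed form with n = k+1.
By induction, the statement is established for all n ≥ 1.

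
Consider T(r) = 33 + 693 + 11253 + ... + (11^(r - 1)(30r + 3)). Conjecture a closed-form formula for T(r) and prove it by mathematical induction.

T(r) = 3·11^r·r

We claim T(r) = 3·11^r·r for all r ≥ 1.
Base case (r = 1): T(1) = 33, and the closed form gives 33. They agree.
Suppose the result is true for r = m, so T(m) = 3·11^m·m.
Then T(m+1) = T(m) + (11^m(30m + 33)) = (3·11^m·m) + (11^m(30m + 33)).
Simplifying, T(m+1) = 33·11^m(m + 1) = 3·11^(m+1)·(m+1),
which is the closed form with r = m+1.
Hence, by induction on r, the claim holds for every r ≥ 1.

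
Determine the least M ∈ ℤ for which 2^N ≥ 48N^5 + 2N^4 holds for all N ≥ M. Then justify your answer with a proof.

M = 31

At N = 30: 1073741824 < 1168020000, so the inequality fails and M ≥ 31. We prove 2^N ≥ 48N^5 + 2N^4 for all N ≥ 31.
When N = 31: 2^N = 2147483648 and 48N^5 + 2N^4 = 1376046290, so 2147483648 ≥ 1376046290.
For the inductive step, assume it holds for an arbitrary p ≥ 31, so 2^p ≥ 48p^5 + 2p^4.
Then 2^(p + 1) = 2·(2^p) ≥ 2·(48p^5 + 2p^4).
Also, for p ≥ 31 we have 2·(48p^5 + 2p^4) ≥ 48(p+1)^5 + 2(p+1)^4, since 2·(48p^5 + 2p^4) − (48(p+1)^5 + 2(p+1)^4) = 48p^5 - 238p^4 - 488p^3 - 492p^2 - 248p - 50, which is nonnegative for all p ≥ 31.
Combining, 2^(p + 1) ≥ 48(p+1)^5 + 2(p+1)^4.
By the principle of mathematical induction, the result holds for all N ≥ 31.
Hence the smallest such M is 31.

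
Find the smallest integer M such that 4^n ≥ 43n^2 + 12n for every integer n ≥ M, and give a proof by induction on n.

At n = 5: 1024 < 1135, so the inequality fails and M ≥ 6. We prove 4^n ≥ 43n^2 + 12n for all n ≥ 6.
When n = 6: 4^n = 4096 and 43n^2 + 12n = 1620, so 4096 ≥ 1620.
Suppose the result is true for n = i, so 4^i ≥ 43i^2 + 12i.
Then 4^(i + 1) = 4·(4^i) ≥ 4·(43i^2 + 12i).
Also, for i ≥ 6 we have 4·(43i^2 + 12i) ≥ 43(i+1)^2 + 12(i+1), since 4·(43i^2 + 12i) − (43(i+1)^2 + 12(i+1)) = 129i^2 - 50i - 55, which is nonnegative for all i ≥ 6.
Combining, 4^(i + 1) ≥ 43(i+1)^2 + 12(i+1).
By the principle of mathematical induction, the result holds for all n ≥ 6.
Hence the smallest such M is 6.

M = 6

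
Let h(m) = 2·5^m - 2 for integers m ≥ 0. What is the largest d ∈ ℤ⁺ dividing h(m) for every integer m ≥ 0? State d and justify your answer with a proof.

d = 8

Computing the first values: h(0) = 0 and h(1) = 8; gcd(0, 8) = 8, so d ≤ 8.
We prove 8 | 2·5^m - 2 for all m ≥ 0 by induction on m.
Base step (m = 0): h(0) = 0 = 8·(0), so 8 | h(0).
For the inductive step, assume it holds for an arbitrary k ≥ 0, i.e. 8 | h(k). Then
h(k+1) = 2·5^(k+1) - 2 = 5·(2·5^k - 2) + 8 = 5·h(k) + 8. The first term is divisible by 8 by the inductive hypothesis, and 8 is divisible by 8. Hence 8 | h(k+1).
This completes the induction.
Therefore the largest such d is 8.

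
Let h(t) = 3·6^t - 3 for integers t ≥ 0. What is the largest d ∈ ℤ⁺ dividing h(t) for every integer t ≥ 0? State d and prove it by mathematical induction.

d = 15

Computing the first values: h(0) = 0 and h(1) = 15; gcd(0, 15) = 15, so d ≤ 15.
We prove 15 | 3·6^t - 3 for all t ≥ 0 by induction on t.
For the base case t = 0: h(0) = 0 = 15·(0), so 15 | h(0).
For the inductive step, assume it holds for an arbitrary r ≥ 0, i.e. 15 | h(r). Then
h(r+1) = 3·6^(r+1) - 3 = 6·(3·6^r - 3) + 15 = 6·h(r) + 15. The first term is divisible by 15 by the inductive hypothesis, and 15 is divisible by 15. Hence 15 | h(r+1).
By induction, the statement is established for all t ≥ 0.
Therefore the largest such d is 15.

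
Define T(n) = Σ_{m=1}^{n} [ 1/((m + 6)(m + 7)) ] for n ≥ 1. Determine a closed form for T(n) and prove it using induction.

We claim T(n) = n/(7(n + 7)) for all n ≥ 1.
When n = 1: T(1) = 1/56, and the closed form gives 1/56. They agree.
Inductive step: suppose the statement holds for some m ≥ 1, so T(m) = m/(7(m + 7)).
Then T(m+1) = T(m) + (1/((m + 7)(m + 8))) = (m/(7(m + 7))) + (1/((m + 7)(m + 8))).
Simplifying, T(m+1) = (m + 1)/(7(m + 8)) = (m+1)/(7((m+1) + 7)),
which is the closed form with n = m+1.
By the principle of mathematical induction, the result holds for all n ≥ 1.

T(n) = n/(7(n + 7))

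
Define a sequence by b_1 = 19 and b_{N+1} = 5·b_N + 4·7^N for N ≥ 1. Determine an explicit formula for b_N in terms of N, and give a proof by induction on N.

b_N = 5^N + 2·7^N

Computing the first terms: b_1 = 19, b_2 = 123, b_3 = 811. This suggests b_N = 5^N + 2·7^N.
Base step (N = 1): the formula gives 19 = 19 = b_1.
Inductive step: suppose the statement holds for some p ≥ 1, so b_p = 5^p + 2·7^p.
Then b_{p+1} = 5·b_p + 4·7^p = 5·(5^p + 2·7^p) + 4·7^p = 5^(p + 1) + 2·7^(p + 1),
which is the claimed formula at N = p+1.
Hence, by induction on N, the claim holds for every N ≥ 1.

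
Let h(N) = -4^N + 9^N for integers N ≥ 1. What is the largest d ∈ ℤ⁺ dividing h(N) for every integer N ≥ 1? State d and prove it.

Computing the first values: h(1) = 5 and h(2) = 65; gcd(5, 65) = 5, so d ≤ 5.
We prove 5 | -4^N + 9^N for all N ≥ 1 by induction on N.
For the base case N = 1: h(1) = 5 = 5·(1), so 5 | h(1).
Inductive step: suppose the statement holds for some r ≥ 1, i.e. 5 | h(r). Then
9^{r+1} − 4^{r+1} = 9·9^r − 4·4^r = 9·(9^r − 4^r) + (5)·4^r. The first term is divisible by 5 by the inductive hypothesis, and the second term (5)·4^r is divisible by 5 since 5 | 5. Hence 5 | h(r+1).
This completes the induction.
Therefore the largest such d is 5.

d = 5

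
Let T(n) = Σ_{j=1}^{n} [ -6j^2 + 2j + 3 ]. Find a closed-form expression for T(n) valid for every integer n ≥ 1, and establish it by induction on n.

T(n) = -n(2n^2 + 2n - 3)

We claim T(n) = -n(2n^2 + 2n - 3) for all n ≥ 1.
Base step (n = 1): T(1) = -1, and the closed form gives -1. They agree.
Inductive step: assume the claim holds for n = j, so T(j) = j(-2j^2 - 2j + 3).
Then T(j+1) = T(j) + (2j - 6(j + 1)^2 + 5) = (j(-2j^2 - 2j + 3)) + (2j - 6(j + 1)^2 + 5).
Simplifying, T(j+1) = -(j + 1)(2j^2 + 6j + 1) = -(j+1)(2(j+1)^2 + 2(j+1) - 3),
which is the closed form with n = j+1.
This completes the induction.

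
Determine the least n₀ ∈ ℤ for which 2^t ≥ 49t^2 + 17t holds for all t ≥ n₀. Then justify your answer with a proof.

n₀ = 14

At t = 13: 8192 < 8502, so the inequality fails and n₀ ≥ 14. We prove 2^t ≥ 49t^2 + 17t for all t ≥ 14.
Base step (t = 14): 2^t = 16384 and 49t^2 + 17t = 9842, so 16384 ≥ 9842.
For the inductive step, assume it holds for an arbitrary m ≥ 14, so 2^m ≥ 49m^2 + 17m.
Then 2^(m + 1) = 2·(2^m) ≥ 2·(49m^2 + 17m).
Also, for m ≥ 14 we have 2·(49m^2 + 17m) ≥ 49(m+1)^2 + 17(m+1), since 2·(49m^2 + 17m) − (49(m+1)^2 + 17(m+1)) = 49m^2 - 81m - 66, which is nonnegative for all m ≥ 14.
Combining, 2^(m + 1) ≥ 49(m+1)^2 + 17(m+1).
Hence, by induction on t, the claim holds for every t ≥ 14.
Hence the smallest such n₀ is 14.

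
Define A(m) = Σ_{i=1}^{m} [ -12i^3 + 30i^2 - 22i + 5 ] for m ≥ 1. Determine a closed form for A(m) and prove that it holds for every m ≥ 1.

We claim A(m) = -m(3m^3 - 4m^2 - m + 1) for all m ≥ 1.
Base case (m = 1): A(1) = 1, and the closed form gives 1. They agree.
Suppose the result is true for m = i, so A(i) = i(-3i^3 + 4i^2 + i - 1).
Then A(i+1) = A(i) + (-12i^3 - 6i^2 + 2i + 1) = (i(-3i^3 + 4i^2 + i - 1)) + (-12i^3 - 6i^2 + 2i + 1).
Simplifying, A(i+1) = -(i + 1)(3i^3 + 5i^2 - 1) = -(i+1)(3(i+1)^3 - 4(i+1)^2 - (i+1) + 1),
which is the closed form with m = i+1.
Hence, by induction on m, the claim holds for every m ≥ 1.

A(m) = -m(3m^3 - 4m^2 - m + 1)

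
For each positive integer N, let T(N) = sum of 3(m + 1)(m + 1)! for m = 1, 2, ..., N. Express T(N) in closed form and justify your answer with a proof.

We claim T(N) = 3(N + 2)! - 6 for all N ≥ 1.
Base case (N = 1): T(1) = 12, and the closed form gives 12. They agree.
For the inductive step, assume it holds for an arbitrary m ≥ 1, so T(m) = 3(m + 2)! - 6.
Then T(m+1) = T(m) + (3(m + 2)(m + 2)!) = (3(m + 2)! - 6) + (3(m + 2)(m + 2)!).
Simplifying, T(m+1) = 3((m+1) + 2)! - 6,
which is the closed form with N = m+1.
By induction, the statement is established for all N ≥ 1.

T(N) = 3(N + 2)! - 6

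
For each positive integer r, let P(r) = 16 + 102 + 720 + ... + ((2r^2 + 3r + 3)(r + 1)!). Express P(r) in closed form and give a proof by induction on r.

P(r) = (2r + 1)(r + 2)! - 2

We claim P(r) = (2r + 1)(r + 2)! - 2 for all r ≥ 1.
For the base case r = 1: P(1) = 16, and the closed form gives 16. They agree.
Inductive step: assume the claim holds for r = m, so P(m) = (2m + 1)(m + 2)! - 2.
Then P(m+1) = P(m) + ((2m^2 + 7m + 8)(m + 2)!) = ((2m + 1)(m + 2)! - 2) + ((2m^2 + 7m + 8)(m + 2)!).
Simplifying, P(m+1) = (2(m+1) + 1)((m+1) + 2)! - 2,
which is the closed form with r = m+1.
By induction, the statement is established for all r ≥ 1.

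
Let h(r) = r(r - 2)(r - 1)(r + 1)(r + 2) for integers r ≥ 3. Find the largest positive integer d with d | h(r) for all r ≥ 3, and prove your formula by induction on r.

Computing the first values: h(3) = 120 and h(4) = 720; gcd(120, 720) = 120, so d ≤ 120.
We prove 120 | r(r - 2)(r - 1)(r + 1)(r + 2) for all r ≥ 3 by induction on r.
When r = 3: h(3) = 120 = 120·(1), so 120 | h(3).
Inductive step: assume the claim holds for r = p, i.e. 120 | h(p). Then
h(p+1) − h(p) = (p-1)·p·(p+1)·(p+2)·(p+3) − (p-2)·(p-1)·p·(p+1)·(p+2) = (p-1)·p·(p+1)·(p+2)·[(p+3) − (p-2)] = 5·(p-1)·p·(p+1)·(p+2). The product of 4 consecutive integers is divisible by (4)! = 24, so h(p+1) − h(p) is divisible by 5·24 = 120. By the inductive hypothesis 120 | h(p), hence 120 | h(p+1).
By the principle of mathematical induction, the result holds for all r ≥ 3.
Therefore the largest such d is 120.

d = 120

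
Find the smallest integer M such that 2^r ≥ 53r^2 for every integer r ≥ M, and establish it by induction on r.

M = 14

At r = 13: 8192 < 8957, so the inequality fails and M ≥ 14. We prove 2^r ≥ 53r^2 for all r ≥ 14.
Base step (r = 14): 2^r = 16384 and 53r^2 = 10388, so 16384 ≥ 10388.
Inductive step: suppose the statement holds for some i ≥ 14, so 2^i ≥ 53i^2.
Then 2^(i + 1) = 2·(2^i) ≥ 2·(53i^2).
Also, for i ≥ 14 we have 2·(53i^2) ≥ 53(i+1)^2, since 2 ≥ (1 + 1/i)^2 for all i ≥ 14.
Combining, 2^(i + 1) ≥ 53(i+1)^2.
Hence, by induction on r, the claim holds for every r ≥ 14.
Hence the smallest such M is 14.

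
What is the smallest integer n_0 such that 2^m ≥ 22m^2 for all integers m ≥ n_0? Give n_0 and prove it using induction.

At m = 11: 2048 < 2662, so the inequality fails and n_0 ≥ 12. We prove 2^m ≥ 22m^2 for all m ≥ 12.
Base case (m = 12): 2^m = 4096 and 22m^2 = 3168, so 4096 ≥ 3168.
Inductive step: suppose the statement holds for some i ≥ 12, so 2^i ≥ 22i^2.
Then 2^(i + 1) = 2·(2^i) ≥ 2·(22i^2).
Also, for i ≥ 12 we have 2·(22i^2) ≥ 22(i+1)^2, since 2 ≥ (1 + 1/i)^2 for all i ≥ 12.
Combining, 2^(i + 1) ≥ 22(i+1)^2.
By the principle of mathematical induction, the result holds for all m ≥ 12.
Hence the smallest such n_0 is 12.

n_0 = 12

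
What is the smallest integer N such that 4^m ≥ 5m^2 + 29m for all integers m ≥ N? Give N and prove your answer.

At m = 3: 64 < 132, so the inequality fails and N ≥ 4. We prove 4^m ≥ 5m^2 + 29m for all m ≥ 4.
Base step (m = 4): 4^m = 256 and 5m^2 + 29m = 196, so 256 ≥ 196.
For the inductive step, assume it holds for an arbitrary k ≥ 4, so 4^k ≥ 5k^2 + 29k.
Then 4^(k + 1) = 4·(4^k) ≥ 4·(5k^2 + 29k).
Also, for k ≥ 4 we have 4·(5k^2 + 29k) ≥ 5(k+1)^2 + 29(k+1), since 4·(5k^2 + 29k) − (5(k+1)^2 + 29(k+1)) = 15k^2 + 77k - 34, which is nonnegative for all k ≥ 4.
Combining, 4^(k + 1) ≥ 5(k+1)^2 + 29(k+1).
By induction, the statement is established for all m ≥ 4.
Hence the smallest such N is 4.

N = 4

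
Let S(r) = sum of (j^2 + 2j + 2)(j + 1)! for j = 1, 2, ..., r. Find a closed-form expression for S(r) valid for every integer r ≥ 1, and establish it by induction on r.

We claim S(r) = (r + 1)(r + 2)! - 2 for all r ≥ 1.
Base step (r = 1): S(1) = 10, and the closed form gives 10. They agree.
Inductive step: assume the claim holds for r = j, so S(j) = (j + 1)(j + 2)! - 2.
Then S(j+1) = S(j) + ((j^2 + 4j + 5)(j + 2)!) = ((j + 1)(j + 2)! - 2) + ((j^2 + 4j + 5)(j + 2)!).
Simplifying, S(j+1) = ((j+1) + 1)((j+1) + 2)! - 2,
which is the closed form with r = j+1.
This completes the induction.

S(r) = (r + 1)(r + 2)! - 2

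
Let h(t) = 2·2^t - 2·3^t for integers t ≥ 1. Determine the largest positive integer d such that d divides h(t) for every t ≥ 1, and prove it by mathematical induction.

Computing the first values: h(1) = -2 and h(2) = -10; gcd(-2, -10) = 2, so d ≤ 2.
We prove 2 | 2·2^t - 2·3^t for all t ≥ 1 by induction on t.
When t = 1: h(1) = -2 = 2·(-1), so 2 | h(1).
Suppose the result is true for t = p, i.e. 2 | h(p). Then
h(p+1) − 3·h(p) = (2·2^(p+1) - 2·3^(p+1)) − 3·(2·2^p - 2·3^p) = (2)·2^p·(2 − 3) = (-2)·2^p. Since 2 | h(p) by the inductive hypothesis, 2 | 3·h(p); and 2 | -2 since -2 = 2·-1. Therefore 2 | h(p+1).
By induction, the statement is established for all t ≥ 1.
Therefore the largest such d is 2.

d = 2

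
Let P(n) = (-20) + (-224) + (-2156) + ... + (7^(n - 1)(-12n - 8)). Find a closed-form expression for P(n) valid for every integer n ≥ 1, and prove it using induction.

P(n) = -7^n(2n + 1) + 1

We claim P(n) = -7^n(2n + 1) + 1 for all n ≥ 1.
For the base case n = 1: P(1) = -20, and the closed form gives -20. They agree.
Inductive step: suppose the statement holds for some i ≥ 1, so P(i) = -7^i(2i + 1) + 1.
Then P(i+1) = P(i) + (7^i(-12i - 20)) = (-7^i(2i + 1) + 1) + (7^i(-12i - 20)).
Simplifying, P(i+1) = -14·7^i·i - 21·7^i + 1 = -7^(i+1)(2(i+1) + 1) + 1,
which is the closed form with n = i+1.
By the principle of mathematical induction, the result holds for all n ≥ 1.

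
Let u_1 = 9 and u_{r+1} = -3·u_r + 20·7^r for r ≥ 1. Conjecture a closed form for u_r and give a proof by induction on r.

u_r = -5(-3)^(r - 1) + 2·7^r

Computing the first terms: u_1 = 9, u_2 = 113, u_3 = 641. This suggests u_r = -5(-3)^(r - 1) + 2·7^r.
When r = 1: the formula gives 9 = 9 = u_1.
Inductive step: suppose the statement holds for some j ≥ 1, so u_j = -5(-3)^(j - 1) + 2·7^j.
Then u_{j+1} = -3·u_j + 20·7^j = -3·(-5(-3)^(j - 1) + 2·7^j) + 20·7^j = -5(-3)^j + 2·7^(j + 1) = -5(-3)^((j+1) - 1) + 2·7^(j+1),
which is the claimed formula at r = j+1.
This completes the induction.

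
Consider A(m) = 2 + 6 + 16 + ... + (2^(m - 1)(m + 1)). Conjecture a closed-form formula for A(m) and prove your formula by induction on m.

A(m) = 2^m·m

We claim A(m) = 2^m·m for all m ≥ 1.
Base step (m = 1): A(1) = 2, and the closed form gives 2. They agree.
Inductive step: suppose the statement holds for some i ≥ 1, so A(i) = 2^i·i.
Then A(i+1) = A(i) + (2^i(i + 2)) = (2^i·i) + (2^i(i + 2)).
Simplifying, A(i+1) = 2^(i + 1)(i + 1) = 2^(i+1)·(i+1),
which is the closed form with m = i+1.
Hence, by induction on m, the claim holds for every m ≥ 1.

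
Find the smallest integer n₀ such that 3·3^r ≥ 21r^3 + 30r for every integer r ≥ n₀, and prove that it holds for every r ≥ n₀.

n₀ = 8

At r = 7: 6561 < 7413, so the inequality fails and n₀ ≥ 8. We prove 3·3^r ≥ 21r^3 + 30r for all r ≥ 8.
Base step (r = 8): 3·3^r = 19683 and 21r^3 + 30r = 10992, so 19683 ≥ 10992.
Inductive step: assume the claim holds for r = k, so 3·3^k ≥ 21k^3 + 30k.
Then 3·3^(k + 1) = 3·(3·3^k) ≥ 3·(21k^3 + 30k).
Also, for k ≥ 8 we have 3·(21k^3 + 30k) ≥ 21(k+1)^3 + 30(k+1), since 3·(21k^3 + 30k) − (21(k+1)^3 + 30(k+1)) = 42k^3 - 63k^2 - 3k - 51, which is nonnegative for all k ≥ 8.
Combining, 3·3^(k + 1) ≥ 21(k+1)^3 + 30(k+1).
Hence, by induction on r, the claim holds for every r ≥ 8.
Hence the smallest such n₀ is 8.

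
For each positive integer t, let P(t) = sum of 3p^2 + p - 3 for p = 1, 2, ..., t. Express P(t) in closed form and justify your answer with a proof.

We claim P(t) = t(t^2 + 2t - 2) for all t ≥ 1.
Base case (t = 1): P(1) = 1, and the closed form gives 1. They agree.
Suppose the result is true for t = p, so P(p) = p(p^2 + 2p - 2).
Then P(p+1) = P(p) + (p + 3(p + 1)^2 - 2) = (p(p^2 + 2p - 2)) + (p + 3(p + 1)^2 - 2).
Simplifying, P(p+1) = (p + 1)(p^2 + 4p + 1) = (p+1)((p+1)^2 + 2(p+1) - 2),
which is the closed form with t = p+1.
Hence, by induction on t, the claim holds for every t ≥ 1.

P(t) = t(t^2 + 2t - 2)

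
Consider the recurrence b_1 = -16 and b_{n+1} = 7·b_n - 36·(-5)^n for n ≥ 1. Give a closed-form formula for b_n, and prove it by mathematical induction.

b_n = 3(-5)^n - 7^(n - 1)

Computing the first terms: b_1 = -16, b_2 = 68, b_3 = -424. This suggests b_n = 3(-5)^n - 7^(n - 1).
Base case (n = 1): the formula gives -16 = -16 = b_1.
For the inductive step, assume it holds for an arbitrary j ≥ 1, so b_j = 3(-5)^j - 7^(j - 1).
Then b_{j+1} = 7·b_j - 36·(-5)^j = 7·(3(-5)^j - 7^(j - 1)) - 36·(-5)^j = 3(-5)^(j + 1) - 7^j = 3(-5)^(j+1) - 7^((j+1) - 1),
which is the claimed formula at n = j+1.
This completes the induction.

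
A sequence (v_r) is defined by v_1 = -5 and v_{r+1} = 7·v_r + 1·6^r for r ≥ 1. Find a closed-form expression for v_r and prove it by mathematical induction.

v_r = -6^r + 7^(r - 1)

Computing the first terms: v_1 = -5, v_2 = -29, v_3 = -167. This suggests v_r = -6^r + 7^(r - 1).
For the base case r = 1: the formula gives -5 = -5 = v_1.
Suppose the result is true for r = k, so v_k = -6^k + 7^(k - 1).
Then v_{k+1} = 7·v_k + 1·6^k = 7·(-6^k + 7^(k - 1)) + 1·6^k = -6^(k + 1) + 7^k = -6^(k+1) + 7^((k+1) - 1),
which is the claimed formula at r = k+1.
By induction, the statement is established for all r ≥ 1.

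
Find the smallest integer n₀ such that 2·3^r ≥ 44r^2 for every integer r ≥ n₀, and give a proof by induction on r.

At r = 6: 1458 < 1584, so the inequality fails and n₀ ≥ 7. We prove 2·3^r ≥ 44r^2 for all r ≥ 7.
When r = 7: 2·3^r = 4374 and 44r^2 = 2156, so 4374 ≥ 2156.
Inductive step: suppose the statement holds for some i ≥ 7, so 2·3^i ≥ 44i^2.
Then 2·3^(i + 1) = 3·(2·3^i) ≥ 3·(44i^2).
Also, for i ≥ 7 we have 3·(44i^2) ≥ 44(i+1)^2, since 3 ≥ (1 + 1/i)^2 for all i ≥ 7.
Combining, 2·3^(i + 1) ≥ 44(i+1)^2.
By induction, the statement is established for all r ≥ 7.
Hence the smallest such n₀ is 7.

n₀ = 7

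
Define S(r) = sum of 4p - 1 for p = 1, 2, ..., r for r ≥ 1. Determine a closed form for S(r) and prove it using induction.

S(r) = r(2r + 1)

We claim S(r) = r(2r + 1) for all r ≥ 1.
For the base case r = 1: S(1) = 3, and the closed form gives 3. They agree.
For the inductive step, assume it holds for an arbitrary p ≥ 1, so S(p) = p(2p + 1).
Then S(p+1) = S(p) + (4p + 3) = (p(2p + 1)) + (4p + 3).
Simplifying, S(p+1) = (p + 1)(2p + 3) = (p+1)(2(p+1) + 1),
which is the closed form with r = p+1.
Hence, by induction on r, the claim holds for every r ≥ 1.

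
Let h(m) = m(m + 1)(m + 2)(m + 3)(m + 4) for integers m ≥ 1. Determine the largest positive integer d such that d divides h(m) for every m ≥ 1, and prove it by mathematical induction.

d = 120

Computing the first values: h(1) = 120 and h(2) = 720; gcd(120, 720) = 120, so d ≤ 120.
We prove 120 | m(m + 1)(m + 2)(m + 3)(m + 4) for all m ≥ 1 by induction on m.
Base case (m = 1): h(1) = 120 = 120·(1), so 120 | h(1).
Inductive step: assume the claim holds for m = p, i.e. 120 | h(p). Then
h(p+1) − h(p) = (p+1)·(p+2)·(p+3)·(p+4)·(p+5) − p·(p+1)·(p+2)·(p+3)·(p+4) = (p+1)·(p+2)·(p+3)·(p+4)·[(p+5) − p] = 5·(p+1)·(p+2)·(p+3)·(p+4). The product of 4 consecutive integers is divisible by (4)! = 24, so h(p+1) − h(p) is divisible by 5·24 = 120. By the inductive hypothesis 120 | h(p), hence 120 | h(p+1).
By the principle of mathematical induction, the result holds for all m ≥ 1.
Therefore the largest such d is 120.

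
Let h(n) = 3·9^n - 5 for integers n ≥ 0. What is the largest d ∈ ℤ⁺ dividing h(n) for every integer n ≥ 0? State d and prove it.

Computing the first values: h(0) = -2 and h(1) = 22; gcd(-2, 22) = 2, so d ≤ 2.
We prove 2 | 3·9^n - 5 for all n ≥ 0 by induction on n.
For the base case n = 0: h(0) = -2 = 2·(-1), so 2 | h(0).
Suppose the result is true for n = m, i.e. 2 | h(m). Then
h(m+1) = 3·9^(m+1) - 5 = 9·(3·9^m - 5) + 40 = 9·h(m) + 40. The first term is divisible by 2 by the inductive hypothesis, and 40 is divisible by 2. Hence 2 | h(m+1).
Hence, by induction on n, the claim holds for every n ≥ 0.
Therefore the largest such d is 2.

d = 2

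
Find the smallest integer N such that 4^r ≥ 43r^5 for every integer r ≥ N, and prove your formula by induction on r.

N = 12

At r = 11: 4194304 < 6925193, so the inequality fails and N ≥ 12. We prove 4^r ≥ 43r^5 for all r ≥ 12.
Base case (r = 12): 4^r = 16777216 and 43r^5 = 10699776, so 16777216 ≥ 10699776.
For the inductive step, assume it holds for an arbitrary j ≥ 12, so 4^j ≥ 43j^5.
Then 4^(j + 1) = 4·(4^j) ≥ 4·(43j^5).
Also, for j ≥ 12 we have 4·(43j^5) ≥ 43(j+1)^5, since 4 ≥ (1 + 1/j)^5 for all j ≥ 12.
Combining, 4^(j + 1) ≥ 43(j+1)^5.
This completes the induction.
Hence the smallest such N is 12.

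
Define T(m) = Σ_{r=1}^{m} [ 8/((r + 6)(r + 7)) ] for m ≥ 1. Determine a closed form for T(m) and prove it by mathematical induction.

We claim T(m) = 8m/(7(m + 7)) for all m ≥ 1.
For the base case m = 1: T(1) = 1/7, and the closed form gives 1/7. They agree.
For the inductive step, assume it holds for an arbitrary r ≥ 1, so T(r) = 8r/(7(r + 7)).
Then T(r+1) = T(r) + (8/((r + 7)(r + 8))) = (8r/(7(r + 7))) + (8/((r + 7)(r + 8))).
Simplifying, T(r+1) = 8(r + 1)/(7(r + 8)) = 8(r+1)/(7((r+1) + 7)),
which is the closed form with m = r+1.
By induction, the statement is established for all m ≥ 1.

T(m) = 8m/(7(m + 7))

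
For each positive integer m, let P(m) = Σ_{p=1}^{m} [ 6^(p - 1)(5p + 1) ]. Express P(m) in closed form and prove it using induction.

P(m) = 6^m·m

We claim P(m) = 6^m·m for all m ≥ 1.
Base case (m = 1): P(1) = 6, and the closed form gives 6. They agree.
Suppose the result is true for m = p, so P(p) = 6^p·p.
Then P(p+1) = P(p) + (6^p(5p + 6)) = (6^p·p) + (6^p(5p + 6)).
Simplifying, P(p+1) = 6^(p + 1)(p + 1) = 6^(p+1)·(p+1),
which is the closed form with m = p+1.
Hence, by induction on m, the claim holds for every m ≥ 1.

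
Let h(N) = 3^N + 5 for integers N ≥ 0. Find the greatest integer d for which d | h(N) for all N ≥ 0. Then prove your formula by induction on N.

d = 2

Computing the first values: h(0) = 6 and h(1) = 8; gcd(6, 8) = 2, so d ≤ 2.
We prove 2 | 3^N + 5 for all N ≥ 0 by induction on N.
For the base case N = 0: h(0) = 6 = 2·(3), so 2 | h(0).
Inductive step: assume the claim holds for N = i, i.e. 2 | h(i). Then
h(i+1) = 3^(i+1) + 5 = 3·(3^i + 5) - 10 = 3·h(i) - 10. The first term is divisible by 2 by the inductive hypothesis, and -10 is divisible by 2. Hence 2 | h(i+1).
Hence, by induction on N, the claim holds for every N ≥ 0.
Therefore the largest such d is 2.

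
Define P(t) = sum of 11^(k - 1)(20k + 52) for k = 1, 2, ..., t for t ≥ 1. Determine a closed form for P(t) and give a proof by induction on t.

We claim P(t) = 11^t(2t + 5) - 5 for all t ≥ 1.
Base case (t = 1): P(1) = 72, and the closed form gives 72. They agree.
Inductive step: suppose the statement holds for some k ≥ 1, so P(k) = 11^k(2k + 5) - 5.
Then P(k+1) = P(k) + (11^k(20k + 72)) = (11^k(2k + 5) - 5) + (11^k(20k + 72)).
Simplifying, P(k+1) = 22·11^k·k + 77·11^k - 5 = 11^(k+1)(2(k+1) + 5) - 5,
which is the closed form with t = k+1.
By the principle of mathematical induction, the result holds for all t ≥ 1.

P(t) = 11^t(2t + 5) - 5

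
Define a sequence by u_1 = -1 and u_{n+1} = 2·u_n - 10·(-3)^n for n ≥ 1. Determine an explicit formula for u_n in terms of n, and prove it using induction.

u_n = 2(-3)^n + 5·2^(n - 1)

Computing the first terms: u_1 = -1, u_2 = 28, u_3 = -34. This suggests u_n = 2(-3)^n + 5·2^(n - 1).
Base case (n = 1): the formula gives -1 = -1 = u_1.
Inductive step: assume the claim holds for n = r, so u_r = 2(-3)^r + 5·2^(r - 1).
Then u_{r+1} = 2·u_r - 10·(-3)^r = 2·(2(-3)^r + 5·2^(r - 1)) - 10·(-3)^r = 2(-3)^(r + 1) + 5·2^r = 2(-3)^(r+1) + 5·2^((r+1) - 1),
which is the claimed formula at n = r+1.
By induction, the statement is established for all n ≥ 1.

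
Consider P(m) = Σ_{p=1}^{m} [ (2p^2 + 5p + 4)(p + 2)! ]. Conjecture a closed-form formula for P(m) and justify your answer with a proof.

P(m) = (2m + 1)(m + 3)! - 6

We claim P(m) = (2m + 1)(m + 3)! - 6 for all m ≥ 1.
Base case (m = 1): P(1) = 66, and the closed form gives 66. They agree.
Inductive step: assume the claim holds for m = p, so P(p) = (2p + 1)(p + 3)! - 6.
Then P(p+1) = P(p) + ((2p^2 + 9p + 11)(p + 3)!) = ((2p + 1)(p + 3)! - 6) + ((2p^2 + 9p + 11)(p + 3)!).
Simplifying, P(p+1) = (2(p+1) + 1)((p+1) + 3)! - 6,
which is the closed form with m = p+1.
This completes the induction.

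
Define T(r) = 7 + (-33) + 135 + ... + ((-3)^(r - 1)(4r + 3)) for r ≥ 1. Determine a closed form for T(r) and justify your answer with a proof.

T(r) = -(-3)^r(r + 1) + 1

We claim T(r) = -(-3)^r(r + 1) + 1 for all r ≥ 1.
Base case (r = 1): T(1) = 7, and the closed form gives 7. They agree.
For the inductive step, assume it holds for an arbitrary i ≥ 1, so T(i) = -(-3)^i(i + 1) + 1.
Then T(i+1) = T(i) + ((-3)^i(4i + 7)) = (-(-3)^i(i + 1) + 1) + ((-3)^i(4i + 7)).
Simplifying, T(i+1) = 3(-3)^i·i + 6(-3)^i + 1 = -(-3)^(i+1)((i+1) + 1) + 1,
which is the closed form with r = i+1.
Hence, by induction on r, the claim holds for every r ≥ 1.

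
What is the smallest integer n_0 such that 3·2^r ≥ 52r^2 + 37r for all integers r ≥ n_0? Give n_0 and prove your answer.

At r = 11: 6144 < 6699, so the inequality fails and n_0 ≥ 12. We prove 3·2^r ≥ 52r^2 + 37r for all r ≥ 12.
Base case (r = 12): 3·2^r = 12288 and 52r^2 + 37r = 7932, so 12288 ≥ 7932.
Inductive step: suppose the statement holds for some j ≥ 12, so 3·2^j ≥ 52j^2 + 37j.
Then 3·2^(j + 1) = 2·(3·2^j) ≥ 2·(52j^2 + 37j).
Also, for j ≥ 12 we have 2·(52j^2 + 37j) ≥ 52(j+1)^2 + 37(j+1), since 2·(52j^2 + 37j) − (52(j+1)^2 + 37(j+1)) = 52j^2 - 67j - 89, which is nonnegative for all j ≥ 12.
Combining, 3·2^(j + 1) ≥ 52(j+1)^2 + 37(j+1).
By the principle of mathematical induction, the result holds for all r ≥ 12.
Hence the smallest such n_0 is 12.

n_0 = 12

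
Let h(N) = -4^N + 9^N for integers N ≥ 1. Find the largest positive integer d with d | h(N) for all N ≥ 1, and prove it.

Computing the first values: h(1) = 5 and h(2) = 65; gcd(5, 65) = 5, so d ≤ 5.
We prove 5 | -4^N + 9^N for all N ≥ 1 by induction on N.
Base case (N = 1): h(1) = 5 = 5·(1), so 5 | h(1).
Inductive step: assume the claim holds for N = i, i.e. 5 | h(i). Then
9^{i+1} − 4^{i+1} = 9·9^i − 4·4^i = 9·(9^i − 4^i) + (5)·4^i. The first term is divisible by 5 by the inductive hypothesis, and the second term (5)·4^i is divisible by 5 since 5 | 5. Hence 5 | h(i+1).
By induction, the statement is established for all N ≥ 1.
Therefore the largest such d is 5.

d = 5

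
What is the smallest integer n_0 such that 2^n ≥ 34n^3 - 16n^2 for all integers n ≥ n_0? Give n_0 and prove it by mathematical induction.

At n = 17: 131072 < 162418, so the inequality fails and n_0 ≥ 18. We prove 2^n ≥ 34n^3 - 16n^2 for all n ≥ 18.
For the base case n = 18: 2^n = 262144 and 34n^3 - 16n^2 = 193104, so 262144 ≥ 193104.
Inductive step: suppose the statement holds for some m ≥ 18, so 2^m ≥ 34m^3 - 16m^2.
Then 2^(m + 1) = 2·(2^m) ≥ 2·(34m^3 - 16m^2).
Also, for m ≥ 18 we have 2·(34m^3 - 16m^2) ≥ 34(m+1)^3 - 16(m+1)^2, since 2·(34m^3 - 16m^2) − (34(m+1)^3 - 16(m+1)^2) = 34m^3 - 118m^2 - 70m - 18, which is nonnegative for all m ≥ 18.
Combining, 2^(m + 1) ≥ 34(m+1)^3 - 16(m+1)^2.
By induction, the statement is established for all n ≥ 18.
Hence the smallest such n_0 is 18.

n_0 = 18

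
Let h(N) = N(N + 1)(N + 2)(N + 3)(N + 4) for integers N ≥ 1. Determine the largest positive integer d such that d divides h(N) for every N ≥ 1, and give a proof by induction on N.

Computing the first values: h(1) = 120 and h(2) = 720; gcd(120, 720) = 120, so d ≤ 120.
We prove 120 | N(N + 1)(N + 2)(N + 3)(N + 4) for all N ≥ 1 by induction on N.
Base step (N = 1): h(1) = 120 = 120·(1), so 120 | h(1).
Inductive step: assume the claim holds for N = m, i.e. 120 | h(m). Then
h(m+1) − h(m) = (m+1)·(m+2)·(m+3)·(m+4)·(m+5) − m·(m+1)·(m+2)·(m+3)·(m+4) = (m+1)·(m+2)·(m+3)·(m+4)·[(m+5) − m] = 5·(m+1)·(m+2)·(m+3)·(m+4). The product of 4 consecutive integers is divisible by (4)! = 24, so h(m+1) − h(m) is divisible by 5·24 = 120. By the inductive hypothesis 120 | h(m), hence 120 | h(m+1).
This completes the induction.
Therefore the largest such d is 120.

d = 120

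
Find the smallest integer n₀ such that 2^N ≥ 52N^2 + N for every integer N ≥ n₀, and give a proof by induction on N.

n₀ = 14

At N = 13: 8192 < 8801, so the inequality fails and n₀ ≥ 14. We prove 2^N ≥ 52N^2 + N for all N ≥ 14.
Base step (N = 14): 2^N = 16384 and 52N^2 + N = 10206, so 16384 ≥ 10206.
Suppose the result is true for N = p, so 2^p ≥ 52p^2 + p.
Then 2^(p + 1) = 2·(2^p) ≥ 2·(52p^2 + p).
Also, for p ≥ 14 we have 2·(52p^2 + p) ≥ 52(p+1)^2 + (p+1), since 2·(52p^2 + p) − (52(p+1)^2 + (p+1)) = 52p^2 - 103p - 53, which is nonnegative for all p ≥ 14.
Combining, 2^(p + 1) ≥ 52(p+1)^2 + (p+1).
By induction, the statement is established for all N ≥ 14.
Hence the smallest such n₀ is 14.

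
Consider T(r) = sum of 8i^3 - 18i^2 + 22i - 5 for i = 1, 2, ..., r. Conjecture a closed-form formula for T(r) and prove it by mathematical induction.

We claim T(r) = r(2r^3 - 2r^2 + 4r + 3) for all r ≥ 1.
Base case (r = 1): T(1) = 7, and the closed form gives 7. They agree.
For the inductive step, assume it holds for an arbitrary i ≥ 1, so T(i) = i(2i^3 - 2i^2 + 4i + 3).
Then T(i+1) = T(i) + (8i^3 + 6i^2 + 10i + 7) = (i(2i^3 - 2i^2 + 4i + 3)) + (8i^3 + 6i^2 + 10i + 7).
Simplifying, T(i+1) = (i + 1)(2i^3 + 4i^2 + 6i + 7) = (i+1)(2(i+1)^3 - 2(i+1)^2 + 4(i+1) + 3),
which is the closed form with r = i+1.
Hence, by induction on r, the claim holds for every r ≥ 1.

T(r) = r(2r^3 - 2r^2 + 4r + 3)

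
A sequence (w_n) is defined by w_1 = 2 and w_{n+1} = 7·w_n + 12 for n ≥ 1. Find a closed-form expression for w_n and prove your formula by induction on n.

Computing the first terms: w_1 = 2, w_2 = 26, w_3 = 194. This suggests w_n = 4·7^(n - 1) - 2.
Base step (n = 1): the formula gives 2 = 2 = w_1.
For the inductive step, assume it holds for an arbitrary m ≥ 1, so w_m = 4·7^(m - 1) - 2.
Then w_{m+1} = 7·w_m + 12 = 7·(4·7^(m - 1) - 2) + 12 = 4·7^m - 2 = 4·7^((m+1) - 1) - 2,
which is the claimed formula at n = m+1.
Hence, by induction on n, the claim holds for every n ≥ 1.

w_n = 4·7^(n - 1) - 2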